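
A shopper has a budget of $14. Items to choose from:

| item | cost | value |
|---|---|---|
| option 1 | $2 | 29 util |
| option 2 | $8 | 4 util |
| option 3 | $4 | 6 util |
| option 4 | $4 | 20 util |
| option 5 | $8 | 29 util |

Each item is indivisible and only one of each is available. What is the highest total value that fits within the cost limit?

78 util

Check high-value combinations within $14:
- option 1+option 4+option 5: cost 2+4+8=14, value 29+20+29=78
- option 1+option 3+option 5: cost 2+4+8=14, value 29+6+29=64
- option 1+option 5: cost 2+8=10, value 29+29=58
- option 1+option 3+option 4: cost 2+4+4=10, value 29+6+20=55
- option 1+option 2+option 4: cost 2+8+4=14, value 29+4+20=53
Best: 78 util.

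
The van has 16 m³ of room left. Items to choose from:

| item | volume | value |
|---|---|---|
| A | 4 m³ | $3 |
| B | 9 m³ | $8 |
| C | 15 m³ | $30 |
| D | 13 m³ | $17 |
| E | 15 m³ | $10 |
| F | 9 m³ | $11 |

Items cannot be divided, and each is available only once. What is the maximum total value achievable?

Check high-value combinations within 16 m³:
- C: volume 15, value 30
- D: volume 13, value 17
- A+F: volume 4+9=13, value 3+11=14
- F: volume 9, value 11
Best: $30.

$30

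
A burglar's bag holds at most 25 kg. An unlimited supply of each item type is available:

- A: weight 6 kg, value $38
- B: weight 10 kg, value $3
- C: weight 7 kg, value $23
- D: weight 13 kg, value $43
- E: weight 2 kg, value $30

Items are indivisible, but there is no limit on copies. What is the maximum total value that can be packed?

$360

Best value-per-unit is E at 30/2, and filling with it alone uses weight 12×2=24. No mix of the others beats 12×30 = 360.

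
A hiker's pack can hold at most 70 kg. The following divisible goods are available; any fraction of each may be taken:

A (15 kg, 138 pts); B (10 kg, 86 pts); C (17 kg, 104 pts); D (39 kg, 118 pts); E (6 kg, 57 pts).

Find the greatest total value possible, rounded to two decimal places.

451.56

Take in order of value per unit:
- E (57/6 per unit): all 6 → value 57, running total 57.00
- A (138/15 per unit): all 15 → value 138, running total 195.00
- B (86/10 per unit): all 10 → value 86, running total 281.00
- C (104/17 per unit): all 17 → value 104, running total 385.00
- D (118/39 per unit): 22 of 39 → value 22×118/39 = 66.5641, running total 451.56
Total 451.56.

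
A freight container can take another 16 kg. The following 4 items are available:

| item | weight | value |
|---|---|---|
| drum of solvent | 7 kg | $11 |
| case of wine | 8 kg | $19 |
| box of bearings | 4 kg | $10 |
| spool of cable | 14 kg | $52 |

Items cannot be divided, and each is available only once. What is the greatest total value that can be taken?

Check high-value combinations within 16 kg:
- spool of cable: weight 14, value 52
- drum of solvent+case of wine: weight 7+8=15, value 11+19=30
- case of wine+box of bearings: weight 8+4=12, value 19+10=29
- drum of solvent+box of bearings: weight 7+4=11, value 11+10=21
Best: $52.

$52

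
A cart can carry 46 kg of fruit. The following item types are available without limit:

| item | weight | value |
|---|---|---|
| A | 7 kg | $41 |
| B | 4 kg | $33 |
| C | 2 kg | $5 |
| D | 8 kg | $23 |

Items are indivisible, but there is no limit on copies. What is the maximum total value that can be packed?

Best value-per-unit is B at 33/4; filling with it alone gives 11×33 = 363.
Optimal mix: 11×B + 1×C → weight 46, value 368.

$368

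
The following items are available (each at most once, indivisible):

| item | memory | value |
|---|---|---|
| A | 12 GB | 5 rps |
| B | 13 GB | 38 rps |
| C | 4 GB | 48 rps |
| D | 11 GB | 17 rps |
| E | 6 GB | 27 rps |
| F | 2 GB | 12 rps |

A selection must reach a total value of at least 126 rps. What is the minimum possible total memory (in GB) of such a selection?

34

Subsets with value ≥ 126, sorted by total memory:
- B+C+D+E: memory 34, value 130
- B+C+D+E+F: memory 36, value 142
Minimum memory: 34 GB.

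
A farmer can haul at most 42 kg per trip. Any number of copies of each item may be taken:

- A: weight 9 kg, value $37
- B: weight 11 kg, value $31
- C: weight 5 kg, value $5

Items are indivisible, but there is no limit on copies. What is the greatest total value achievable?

Best value-per-unit is A at 37/9; filling with it alone gives 4×37 = 148.
Optimal mix: 4×A + 1×C → weight 41, value 153.

$153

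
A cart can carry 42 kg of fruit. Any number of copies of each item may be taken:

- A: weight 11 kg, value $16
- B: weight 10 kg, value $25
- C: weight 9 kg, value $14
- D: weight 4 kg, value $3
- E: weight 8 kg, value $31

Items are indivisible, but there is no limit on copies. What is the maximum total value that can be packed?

$155

Best value-per-unit is E at 31/8, and filling with it alone uses weight 5×8=40. No mix of the others beats 5×31 = 155.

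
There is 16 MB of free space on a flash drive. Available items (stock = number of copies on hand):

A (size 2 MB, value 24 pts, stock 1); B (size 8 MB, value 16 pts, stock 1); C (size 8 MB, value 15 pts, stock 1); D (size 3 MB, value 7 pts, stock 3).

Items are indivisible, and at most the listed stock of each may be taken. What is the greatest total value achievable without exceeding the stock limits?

Best selections within size 16 and stock limits:
- 1×A + 1×B + 2×D: size 16, value 54
- 1×A + 1×C + 2×D: size 16, value 53
Best: 54 pts.

54 pts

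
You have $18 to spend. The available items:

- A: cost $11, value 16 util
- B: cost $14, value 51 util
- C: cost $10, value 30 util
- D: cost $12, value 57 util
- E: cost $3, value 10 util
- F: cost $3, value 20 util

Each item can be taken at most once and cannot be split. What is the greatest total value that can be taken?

This is a 0/1 knapsack; check combinations near the capacity.
- D+E+F: cost 12+3+3=18, value 57+10+20=87
- D+F: cost 12+3=15, value 57+20=77
- B+F: cost 14+3=17, value 51+20=71
Best: 87 util.

87 util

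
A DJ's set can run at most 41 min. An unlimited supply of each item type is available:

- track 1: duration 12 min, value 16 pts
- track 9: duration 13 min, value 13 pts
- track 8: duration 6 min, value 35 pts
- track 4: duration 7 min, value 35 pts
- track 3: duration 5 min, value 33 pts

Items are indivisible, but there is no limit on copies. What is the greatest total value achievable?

Best value-per-unit is track 3 at 33/5; filling with it alone gives 8×33 = 264.
Optimal mix: 1×track 8 + 7×track 3 → duration 41, value 266.

266 pts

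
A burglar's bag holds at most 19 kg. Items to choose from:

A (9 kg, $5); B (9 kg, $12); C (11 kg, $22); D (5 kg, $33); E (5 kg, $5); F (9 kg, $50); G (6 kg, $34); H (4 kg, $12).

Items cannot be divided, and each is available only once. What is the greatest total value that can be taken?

$96

Check high-value combinations within 19 kg:
- F+G+H: weight 9+6+4=19, value 50+34+12=96
- D+F+H: weight 5+9+4=18, value 33+50+12=95
- D+E+F: weight 5+5+9=19, value 33+5+50=88
Best: $96.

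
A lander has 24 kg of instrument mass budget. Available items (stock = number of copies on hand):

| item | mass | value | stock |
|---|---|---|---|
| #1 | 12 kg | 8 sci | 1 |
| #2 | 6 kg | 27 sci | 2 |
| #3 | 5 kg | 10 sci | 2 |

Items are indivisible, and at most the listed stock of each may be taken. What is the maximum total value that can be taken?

Best selections within mass 24 and stock limits:
- 2×#2 + 2×#3: mass 22, value 74
- 2×#2 + 1×#3: mass 17, value 64
- 1×#1 + 2×#2: mass 24, value 62
- 2×#2: mass 12, value 54
Best: 74 sci.

74 sci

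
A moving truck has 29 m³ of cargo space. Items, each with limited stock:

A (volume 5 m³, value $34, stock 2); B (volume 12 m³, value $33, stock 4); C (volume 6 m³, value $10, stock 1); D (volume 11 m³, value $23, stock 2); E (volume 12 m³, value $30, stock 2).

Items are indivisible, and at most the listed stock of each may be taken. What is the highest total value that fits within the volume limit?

Top feasible selections:
- 2×A + 1×B + 1×C: volume 28, value 111
- 2×A + 1×C + 1×E: volume 28, value 108
- 2×A + 1×B: volume 22, value 101
Best: $111.

$111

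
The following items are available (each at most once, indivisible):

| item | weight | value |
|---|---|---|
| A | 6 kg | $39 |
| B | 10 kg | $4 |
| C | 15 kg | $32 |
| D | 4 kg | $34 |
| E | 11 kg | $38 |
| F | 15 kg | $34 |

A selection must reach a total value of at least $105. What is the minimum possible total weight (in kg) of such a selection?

Subsets with value ≥ 105, sorted by total weight:
- A+D+E: weight 21, value 111
- A+D+F: weight 25, value 107
- A+C+D: weight 25, value 105
- D+E+F: weight 30, value 106
Minimum weight: 21 kg.

21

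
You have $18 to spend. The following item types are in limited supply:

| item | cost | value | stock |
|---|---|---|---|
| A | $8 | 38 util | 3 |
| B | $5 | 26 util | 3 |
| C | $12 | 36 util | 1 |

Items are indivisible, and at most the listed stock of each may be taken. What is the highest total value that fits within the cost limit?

Top feasible selections:
- 1×A + 2×B: cost 18, value 90
- 3×B: cost 15, value 78
- 2×A: cost 16, value 76
Best: 90 util.

90 util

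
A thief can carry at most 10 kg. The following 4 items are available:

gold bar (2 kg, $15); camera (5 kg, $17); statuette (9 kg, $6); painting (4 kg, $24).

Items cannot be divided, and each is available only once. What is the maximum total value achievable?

Check high-value combinations within 10 kg:
- camera+painting: weight 5+4=9, value 17+24=41
- gold bar+painting: weight 2+4=6, value 15+24=39
- gold bar+camera: weight 2+5=7, value 15+17=32
Best: $41.

$41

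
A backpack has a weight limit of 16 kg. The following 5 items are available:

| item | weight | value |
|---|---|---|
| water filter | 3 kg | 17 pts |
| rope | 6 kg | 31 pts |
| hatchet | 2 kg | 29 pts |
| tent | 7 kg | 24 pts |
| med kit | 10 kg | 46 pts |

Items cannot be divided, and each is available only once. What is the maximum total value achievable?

This is a 0/1 knapsack; check combinations near the capacity.
- water filter+hatchet+med kit: weight 3+2+10=15, value 17+29+46=92
- rope+hatchet+tent: weight 6+2+7=15, value 31+29+24=84
- water filter+rope+hatchet: weight 3+6+2=11, value 17+31+29=77
- rope+med kit: weight 6+10=16, value 31+46=77
- hatchet+med kit: weight 2+10=12, value 29+46=75
Best: 92 pts.

92 pts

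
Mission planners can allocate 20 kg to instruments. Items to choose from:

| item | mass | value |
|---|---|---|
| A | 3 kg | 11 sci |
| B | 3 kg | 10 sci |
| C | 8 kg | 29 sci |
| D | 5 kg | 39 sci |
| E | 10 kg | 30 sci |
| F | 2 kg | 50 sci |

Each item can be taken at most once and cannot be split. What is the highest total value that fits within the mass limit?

130 sci

Check high-value combinations within 20 kg:
- A+D+E+F: mass 3+5+10+2=20, value 11+39+30+50=130
- A+C+D+F: mass 3+8+5+2=18, value 11+29+39+50=129
- B+D+E+F: mass 3+5+10+2=20, value 10+39+30+50=129
- B+C+D+F: mass 3+8+5+2=18, value 10+29+39+50=128
- D+E+F: mass 5+10+2=17, value 39+30+50=119
Best: 130 sci.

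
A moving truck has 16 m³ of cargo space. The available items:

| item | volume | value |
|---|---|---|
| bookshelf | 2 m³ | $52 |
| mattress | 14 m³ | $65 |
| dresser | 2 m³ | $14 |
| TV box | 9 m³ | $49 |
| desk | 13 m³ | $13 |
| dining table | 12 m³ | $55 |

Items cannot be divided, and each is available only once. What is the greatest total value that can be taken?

Check high-value combinations within 16 m³:
- bookshelf+dresser+dining table: volume 2+2+12=16, value 52+14+55=121
- bookshelf+mattress: volume 2+14=16, value 52+65=117
- bookshelf+dresser+TV box: volume 2+2+9=13, value 52+14+49=115
Best: $121.

$121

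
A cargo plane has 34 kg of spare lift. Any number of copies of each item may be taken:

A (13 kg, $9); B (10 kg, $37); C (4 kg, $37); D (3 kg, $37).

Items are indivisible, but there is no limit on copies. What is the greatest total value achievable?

Best value-per-unit is D at 37/3; filling with it alone gives 11×37 = 407.
Optimal mix: 1×C + 10×D → weight 34, value 407.

$407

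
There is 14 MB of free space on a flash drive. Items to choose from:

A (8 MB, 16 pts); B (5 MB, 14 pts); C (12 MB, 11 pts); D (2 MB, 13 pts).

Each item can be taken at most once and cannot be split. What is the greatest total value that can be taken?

Check high-value combinations within 14 MB:
- A+B: size 8+5=13, value 16+14=30
- A+D: size 8+2=10, value 16+13=29
- B+D: size 5+2=7, value 14+13=27
Best: 30 pts.

30 pts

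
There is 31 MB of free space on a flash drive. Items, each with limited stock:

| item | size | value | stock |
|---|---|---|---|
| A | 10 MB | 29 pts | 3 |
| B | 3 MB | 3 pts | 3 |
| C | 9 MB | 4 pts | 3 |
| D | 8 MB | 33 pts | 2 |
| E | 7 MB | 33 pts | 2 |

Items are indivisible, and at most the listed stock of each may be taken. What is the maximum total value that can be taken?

Best selections within size 31 and stock limits:
- 2×D + 2×E: size 30, value 132
- 3×B + 1×D + 2×E: size 31, value 108
Best: 132 pts.

132 pts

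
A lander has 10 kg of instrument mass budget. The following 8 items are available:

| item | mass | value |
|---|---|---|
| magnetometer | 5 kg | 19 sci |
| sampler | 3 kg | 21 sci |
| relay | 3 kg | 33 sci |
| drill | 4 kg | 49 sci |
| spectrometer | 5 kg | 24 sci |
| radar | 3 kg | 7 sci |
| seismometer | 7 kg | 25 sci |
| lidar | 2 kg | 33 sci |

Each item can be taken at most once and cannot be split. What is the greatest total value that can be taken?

115 sci

Check high-value combinations within 10 kg:
- relay+drill+lidar: mass 3+4+2=9, value 33+49+33=115
- sampler+drill+lidar: mass 3+4+2=9, value 21+49+33=103
- sampler+relay+drill: mass 3+3+4=10, value 21+33+49=103
- relay+spectrometer+lidar: mass 3+5+2=10, value 33+24+33=90
- drill+radar+lidar: mass 4+3+2=9, value 49+7+33=89
Best: 115 sci.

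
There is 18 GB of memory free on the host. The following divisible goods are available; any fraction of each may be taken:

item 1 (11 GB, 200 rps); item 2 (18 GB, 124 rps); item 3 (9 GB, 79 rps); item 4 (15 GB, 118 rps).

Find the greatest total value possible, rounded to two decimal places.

261.44

Take in order of value per unit:
- item 1 (200/11 per unit): all 11 → value 200, running total 200.00
- item 3 (79/9 per unit): 7 of 9 → value 7×79/9 = 61.4444, running total 261.44
Total 261.44.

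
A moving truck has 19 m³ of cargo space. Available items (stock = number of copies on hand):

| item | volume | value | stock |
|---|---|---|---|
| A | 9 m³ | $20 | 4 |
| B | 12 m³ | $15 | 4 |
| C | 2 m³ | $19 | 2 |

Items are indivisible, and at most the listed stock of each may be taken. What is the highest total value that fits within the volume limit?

Top feasible selections:
- 1×A + 2×C: volume 13, value 58
- 1×B + 2×C: volume 16, value 53
- 2×A: volume 18, value 40
Best: $58.

$58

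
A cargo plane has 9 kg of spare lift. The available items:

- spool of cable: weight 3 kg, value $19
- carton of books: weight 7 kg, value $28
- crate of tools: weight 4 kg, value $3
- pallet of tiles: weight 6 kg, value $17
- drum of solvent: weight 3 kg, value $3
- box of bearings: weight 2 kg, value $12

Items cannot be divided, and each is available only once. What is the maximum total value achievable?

Check high-value combinations within 9 kg:
- carton of books+box of bearings: weight 7+2=9, value 28+12=40
- spool of cable+pallet of tiles: weight 3+6=9, value 19+17=36
- spool of cable+drum of solvent+box of bearings: weight 3+3+2=8, value 19+3+12=34
Best: $40.

$40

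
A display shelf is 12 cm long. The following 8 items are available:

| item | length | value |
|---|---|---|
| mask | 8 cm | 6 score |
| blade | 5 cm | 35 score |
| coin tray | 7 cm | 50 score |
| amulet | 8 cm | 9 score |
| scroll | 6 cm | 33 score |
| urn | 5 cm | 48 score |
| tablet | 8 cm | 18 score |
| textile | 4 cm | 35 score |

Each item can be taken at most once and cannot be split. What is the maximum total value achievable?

Check high-value combinations within 12 cm:
- coin tray+urn: length 7+5=12, value 50+48=98
- coin tray+textile: length 7+4=11, value 50+35=85
- blade+coin tray: length 5+7=12, value 35+50=85
- urn+textile: length 5+4=9, value 48+35=83
Best: 98 score.

98 score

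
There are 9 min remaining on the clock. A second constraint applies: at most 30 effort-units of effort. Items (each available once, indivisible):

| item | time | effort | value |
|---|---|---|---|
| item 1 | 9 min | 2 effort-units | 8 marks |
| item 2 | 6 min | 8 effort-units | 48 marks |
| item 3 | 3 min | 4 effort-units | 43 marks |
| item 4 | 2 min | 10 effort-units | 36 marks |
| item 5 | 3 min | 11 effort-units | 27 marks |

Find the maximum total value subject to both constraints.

Feasible sets respecting both limits:
- item 3+item 4+item 5: time 8, effort 25, value 106
- item 2+item 3: time 9, effort 12, value 91
- item 2+item 4: time 8, effort 18, value 84
- item 3+item 4: time 5, effort 14, value 79
Best: 106 marks.

106 marks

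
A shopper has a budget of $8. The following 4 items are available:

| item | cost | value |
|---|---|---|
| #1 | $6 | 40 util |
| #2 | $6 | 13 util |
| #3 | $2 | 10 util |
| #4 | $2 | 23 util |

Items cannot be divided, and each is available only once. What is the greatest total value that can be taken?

63 util

Check high-value combinations within $8:
- #1+#4: cost 6+2=8, value 40+23=63
- #1+#3: cost 6+2=8, value 40+10=50
- #1: cost 6, value 40
- #2+#4: cost 6+2=8, value 13+23=36
- #3+#4: cost 2+2=4, value 10+23=33
Best: 63 util.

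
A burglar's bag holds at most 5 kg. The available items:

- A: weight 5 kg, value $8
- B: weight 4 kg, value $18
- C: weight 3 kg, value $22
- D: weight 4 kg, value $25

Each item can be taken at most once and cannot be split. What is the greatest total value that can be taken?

$25

This is a 0/1 knapsack; check combinations near the capacity.
- D: weight 4, value 25
- C: weight 3, value 22
- B: weight 4, value 18
- A: weight 5, value 8
Best: $25.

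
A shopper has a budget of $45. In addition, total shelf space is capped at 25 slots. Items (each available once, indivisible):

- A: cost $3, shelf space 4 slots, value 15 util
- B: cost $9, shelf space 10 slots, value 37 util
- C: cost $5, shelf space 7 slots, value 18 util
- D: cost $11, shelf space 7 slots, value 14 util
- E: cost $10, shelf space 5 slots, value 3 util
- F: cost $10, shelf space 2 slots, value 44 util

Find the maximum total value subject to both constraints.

114 util

Feasible sets respecting both limits:
- A+B+C+F: cost 27, shelf space 23, value 114
- A+B+D+F: cost 33, shelf space 23, value 110
- B+C+E+F: cost 34, shelf space 24, value 102
Best: 114 util.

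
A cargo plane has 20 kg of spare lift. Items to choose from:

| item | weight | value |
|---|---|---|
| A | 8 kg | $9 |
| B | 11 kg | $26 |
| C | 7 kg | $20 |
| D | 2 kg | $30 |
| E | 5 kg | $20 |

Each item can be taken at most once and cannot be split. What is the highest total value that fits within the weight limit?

Check high-value combinations within 20 kg:
- B+D+E: weight 11+2+5=18, value 26+30+20=76
- B+C+D: weight 11+7+2=20, value 26+20+30=76
- C+D+E: weight 7+2+5=14, value 20+30+20=70
- A+D+E: weight 8+2+5=15, value 9+30+20=59
Best: $76.

$76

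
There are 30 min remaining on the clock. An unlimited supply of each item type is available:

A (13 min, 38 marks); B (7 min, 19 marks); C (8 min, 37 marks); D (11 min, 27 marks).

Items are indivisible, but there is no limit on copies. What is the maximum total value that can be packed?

Best value-per-unit is C at 37/8; filling with it alone gives 3×37 = 111.
Optimal mix: 1×A + 2×C → time 29, value 112.

112 marks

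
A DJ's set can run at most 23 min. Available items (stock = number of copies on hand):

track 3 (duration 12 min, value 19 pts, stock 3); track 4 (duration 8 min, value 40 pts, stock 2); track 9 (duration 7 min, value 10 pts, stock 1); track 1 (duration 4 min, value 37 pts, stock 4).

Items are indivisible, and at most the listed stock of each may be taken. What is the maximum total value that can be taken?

158 pts

Best selections within duration 23 and stock limits:
- 1×track 9 + 4×track 1: duration 23, value 158
- 1×track 4 + 3×track 1: duration 20, value 151
- 4×track 1: duration 16, value 148
Best: 158 pts.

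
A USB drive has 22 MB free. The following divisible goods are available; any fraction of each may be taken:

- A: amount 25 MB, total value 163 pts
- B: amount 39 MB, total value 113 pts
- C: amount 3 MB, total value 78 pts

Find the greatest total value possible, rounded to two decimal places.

201.88

Take in order of value per unit:
- C (78/3 per unit): all 3 → value 78, running total 78.00
- A (163/25 per unit): 19 of 25 → value 19×163/25 = 123.8800, running total 201.88
Total 201.88.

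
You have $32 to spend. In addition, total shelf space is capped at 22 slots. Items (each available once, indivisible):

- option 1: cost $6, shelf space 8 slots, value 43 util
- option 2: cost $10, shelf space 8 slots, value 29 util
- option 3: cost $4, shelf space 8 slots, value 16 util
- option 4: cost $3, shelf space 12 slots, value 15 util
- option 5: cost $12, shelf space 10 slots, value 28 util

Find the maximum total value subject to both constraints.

Feasible sets respecting both limits:
- option 1+option 2: cost 16, shelf space 16, value 72
- option 1+option 5: cost 18, shelf space 18, value 71
- option 1+option 3: cost 10, shelf space 16, value 59
Best: 72 util.

72 util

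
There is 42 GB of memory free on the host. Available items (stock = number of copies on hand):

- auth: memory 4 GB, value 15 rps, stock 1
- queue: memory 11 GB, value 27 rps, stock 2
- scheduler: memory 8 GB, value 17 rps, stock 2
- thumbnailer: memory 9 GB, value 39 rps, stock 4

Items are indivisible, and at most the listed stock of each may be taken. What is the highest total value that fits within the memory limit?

Best selections within memory 42 and stock limits:
- 1×auth + 4×thumbnailer: memory 40, value 171
- 1×auth + 1×queue + 3×thumbnailer: memory 42, value 159
Best: 171 rps.

171 rps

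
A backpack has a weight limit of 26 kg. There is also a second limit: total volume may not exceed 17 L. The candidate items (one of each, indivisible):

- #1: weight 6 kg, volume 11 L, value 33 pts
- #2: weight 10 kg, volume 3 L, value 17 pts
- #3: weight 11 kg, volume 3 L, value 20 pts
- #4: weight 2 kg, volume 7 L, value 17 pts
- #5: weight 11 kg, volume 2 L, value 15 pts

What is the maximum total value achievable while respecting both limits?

54 pts

Feasible sets respecting both limits:
- #2+#3+#4: weight 23, volume 13, value 54
- #1+#3: weight 17, volume 14, value 53
- #3+#4+#5: weight 24, volume 12, value 52
- #1+#2: weight 16, volume 14, value 50
Best: 54 pts.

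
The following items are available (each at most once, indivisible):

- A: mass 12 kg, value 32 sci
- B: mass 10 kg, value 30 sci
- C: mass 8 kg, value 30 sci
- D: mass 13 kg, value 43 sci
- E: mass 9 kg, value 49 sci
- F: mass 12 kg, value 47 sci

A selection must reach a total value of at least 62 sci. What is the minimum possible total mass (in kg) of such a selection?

17

Subsets with value ≥ 62, sorted by total mass:
- C+E: mass 17, value 79
- B+E: mass 19, value 79
Minimum mass: 17 kg.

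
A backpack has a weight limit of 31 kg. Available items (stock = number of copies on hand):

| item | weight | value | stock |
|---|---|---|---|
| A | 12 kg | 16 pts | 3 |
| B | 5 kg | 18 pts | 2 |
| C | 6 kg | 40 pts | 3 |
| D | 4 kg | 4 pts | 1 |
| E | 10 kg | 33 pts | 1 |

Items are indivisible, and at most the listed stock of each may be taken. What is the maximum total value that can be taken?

156 pts

Best selections within weight 31 and stock limits:
- 2×B + 3×C: weight 28, value 156
- 3×C + 1×E: weight 28, value 153
- 1×B + 3×C + 1×D: weight 27, value 142
- 1×B + 3×C: weight 23, value 138
Best: 156 pts.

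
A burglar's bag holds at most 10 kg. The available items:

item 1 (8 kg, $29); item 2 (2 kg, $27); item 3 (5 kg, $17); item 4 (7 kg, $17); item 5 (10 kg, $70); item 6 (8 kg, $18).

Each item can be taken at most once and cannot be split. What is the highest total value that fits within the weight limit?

Check high-value combinations within 10 kg:
- item 5: weight 10, value 70
- item 1+item 2: weight 8+2=10, value 29+27=56
- item 2+item 6: weight 2+8=10, value 27+18=45
- item 2+item 3: weight 2+5=7, value 27+17=44
- item 2+item 4: weight 2+7=9, value 27+17=44
Best: $70.

$70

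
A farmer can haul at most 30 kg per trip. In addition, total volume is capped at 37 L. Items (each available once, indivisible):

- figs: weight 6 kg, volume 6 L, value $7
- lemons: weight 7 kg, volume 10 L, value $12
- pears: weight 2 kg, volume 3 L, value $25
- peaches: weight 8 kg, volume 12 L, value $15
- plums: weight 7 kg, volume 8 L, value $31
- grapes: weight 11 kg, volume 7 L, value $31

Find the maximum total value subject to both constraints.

Feasible sets respecting both limits:
- pears+peaches+plums+grapes: weight 28, volume 30, value 102
- lemons+pears+plums+grapes: weight 27, volume 28, value 99
- figs+pears+plums+grapes: weight 26, volume 24, value 94
- pears+plums+grapes: weight 20, volume 18, value 87
Best: $102.

$102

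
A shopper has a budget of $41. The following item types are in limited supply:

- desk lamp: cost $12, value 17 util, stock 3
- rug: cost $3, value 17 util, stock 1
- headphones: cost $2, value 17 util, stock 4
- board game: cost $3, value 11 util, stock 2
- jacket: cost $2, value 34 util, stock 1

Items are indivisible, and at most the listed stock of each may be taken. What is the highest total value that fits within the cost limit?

Top feasible selections:
- 2×desk lamp + 1×rug + 4×headphones + 1×board game + 1×jacket: cost 40, value 164
- 1×desk lamp + 1×rug + 4×headphones + 2×board game + 1×jacket: cost 31, value 158
Best: 164 util.

164 util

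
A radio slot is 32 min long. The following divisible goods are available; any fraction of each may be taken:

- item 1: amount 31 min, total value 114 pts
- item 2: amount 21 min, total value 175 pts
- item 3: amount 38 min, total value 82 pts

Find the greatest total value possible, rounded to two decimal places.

215.45

Take in order of value per unit:
- item 2 (175/21 per unit): all 21 → value 175, running total 175.00
- item 1 (114/31 per unit): 11 of 31 → value 11×114/31 = 40.4516, running total 215.45
Total 215.45.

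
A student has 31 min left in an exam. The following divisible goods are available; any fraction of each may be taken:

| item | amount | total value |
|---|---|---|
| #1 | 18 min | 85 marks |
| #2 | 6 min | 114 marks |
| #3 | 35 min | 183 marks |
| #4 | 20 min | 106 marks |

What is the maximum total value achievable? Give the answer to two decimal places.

Take in order of value per unit:
- #2 (114/6 per unit): all 6 → value 114, running total 114.00
- #4 (106/20 per unit): all 20 → value 106, running total 220.00
- #3 (183/35 per unit): 5 of 35 → value 5×183/35 = 26.1429, running total 246.14
Total 246.14.

246.14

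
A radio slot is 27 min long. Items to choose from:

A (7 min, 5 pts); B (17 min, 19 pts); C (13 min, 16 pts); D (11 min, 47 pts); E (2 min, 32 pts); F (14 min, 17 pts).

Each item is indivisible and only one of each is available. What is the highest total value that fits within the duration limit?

Check high-value combinations within 27 min:
- D+E+F: duration 11+2+14=27, value 47+32+17=96
- C+D+E: duration 13+11+2=26, value 16+47+32=95
- A+D+E: duration 7+11+2=20, value 5+47+32=84
Best: 96 pts.

96 pts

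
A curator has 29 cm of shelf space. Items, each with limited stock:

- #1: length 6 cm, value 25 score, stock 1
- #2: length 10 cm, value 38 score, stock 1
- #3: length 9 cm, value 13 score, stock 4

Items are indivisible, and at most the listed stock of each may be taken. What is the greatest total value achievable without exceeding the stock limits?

Best selections within length 29 and stock limits:
- 1×#1 + 1×#2 + 1×#3: length 25, value 76
- 1×#2 + 2×#3: length 28, value 64
- 1×#1 + 1×#2: length 16, value 63
Best: 76 score.

76 score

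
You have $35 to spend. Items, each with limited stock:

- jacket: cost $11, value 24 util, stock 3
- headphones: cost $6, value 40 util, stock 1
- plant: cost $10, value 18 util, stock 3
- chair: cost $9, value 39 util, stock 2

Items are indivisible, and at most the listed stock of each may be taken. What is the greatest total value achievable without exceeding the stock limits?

Best selections within cost 35 and stock limits:
- 1×jacket + 1×headphones + 2×chair: cost 35, value 142
- 1×headphones + 1×plant + 2×chair: cost 34, value 136
Best: 142 util.

142 util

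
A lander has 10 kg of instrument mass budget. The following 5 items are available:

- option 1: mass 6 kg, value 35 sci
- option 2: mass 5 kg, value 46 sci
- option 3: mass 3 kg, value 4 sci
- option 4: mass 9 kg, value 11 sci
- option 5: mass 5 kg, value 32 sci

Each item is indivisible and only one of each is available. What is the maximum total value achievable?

78 sci

Check high-value combinations within 10 kg:
- option 2+option 5: mass 5+5=10, value 46+32=78
- option 2+option 3: mass 5+3=8, value 46+4=50
- option 2: mass 5, value 46
- option 1+option 3: mass 6+3=9, value 35+4=39
- option 3+option 5: mass 3+5=8, value 4+32=36
Best: 78 sci.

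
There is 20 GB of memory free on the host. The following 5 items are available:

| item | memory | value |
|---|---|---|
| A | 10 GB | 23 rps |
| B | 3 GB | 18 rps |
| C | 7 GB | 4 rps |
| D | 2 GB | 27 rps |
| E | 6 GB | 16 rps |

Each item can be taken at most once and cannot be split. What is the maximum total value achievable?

Check high-value combinations within 20 GB:
- A+B+D: memory 10+3+2=15, value 23+18+27=68
- A+D+E: memory 10+2+6=18, value 23+27+16=66
- B+C+D+E: memory 3+7+2+6=18, value 18+4+27+16=65
Best: 68 rps.

68 rps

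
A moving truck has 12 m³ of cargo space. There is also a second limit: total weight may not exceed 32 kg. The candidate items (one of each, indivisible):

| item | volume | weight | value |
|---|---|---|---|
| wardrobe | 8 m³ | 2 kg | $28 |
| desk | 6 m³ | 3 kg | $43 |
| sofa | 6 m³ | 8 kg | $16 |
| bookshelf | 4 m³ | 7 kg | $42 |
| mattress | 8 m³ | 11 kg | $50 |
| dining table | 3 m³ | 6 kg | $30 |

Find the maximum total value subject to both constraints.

Feasible sets respecting both limits:
- bookshelf+mattress: volume 12, weight 18, value 92
- desk+bookshelf: volume 10, weight 10, value 85
- mattress+dining table: volume 11, weight 17, value 80
Best: $92.

$92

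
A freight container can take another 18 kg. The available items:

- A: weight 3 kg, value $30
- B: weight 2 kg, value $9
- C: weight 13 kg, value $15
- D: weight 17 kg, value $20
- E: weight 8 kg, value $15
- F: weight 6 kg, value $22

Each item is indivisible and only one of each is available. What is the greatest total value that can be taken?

This is a 0/1 knapsack; check combinations near the capacity.
- A+E+F: weight 3+8+6=17, value 30+15+22=67
- A+B+F: weight 3+2+6=11, value 30+9+22=61
- A+B+E: weight 3+2+8=13, value 30+9+15=54
- A+B+C: weight 3+2+13=18, value 30+9+15=54
Best: $67.

$67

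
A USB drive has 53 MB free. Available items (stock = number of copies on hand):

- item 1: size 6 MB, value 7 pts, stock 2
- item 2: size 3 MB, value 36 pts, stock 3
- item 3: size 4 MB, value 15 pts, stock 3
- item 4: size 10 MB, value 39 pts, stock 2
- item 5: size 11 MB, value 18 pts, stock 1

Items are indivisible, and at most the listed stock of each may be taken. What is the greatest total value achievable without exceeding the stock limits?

Top feasible selections:
- 3×item 2 + 3×item 3 + 2×item 4 + 1×item 5: size 52, value 249
- 2×item 1 + 3×item 2 + 3×item 3 + 2×item 4: size 53, value 245
Best: 249 pts.

249 pts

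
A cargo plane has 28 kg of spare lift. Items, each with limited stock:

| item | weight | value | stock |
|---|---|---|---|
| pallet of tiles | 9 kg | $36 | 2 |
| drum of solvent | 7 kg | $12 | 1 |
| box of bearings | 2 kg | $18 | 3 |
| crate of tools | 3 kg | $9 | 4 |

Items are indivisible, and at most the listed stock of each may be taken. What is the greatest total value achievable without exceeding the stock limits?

$135

Best selections within weight 28 and stock limits:
- 2×pallet of tiles + 3×box of bearings + 1×crate of tools: weight 27, value 135
- 2×pallet of tiles + 3×box of bearings: weight 24, value 126
- 1×pallet of tiles + 3×box of bearings + 4×crate of tools: weight 27, value 126
- 2×pallet of tiles + 2×box of bearings + 2×crate of tools: weight 28, value 126
Best: $135.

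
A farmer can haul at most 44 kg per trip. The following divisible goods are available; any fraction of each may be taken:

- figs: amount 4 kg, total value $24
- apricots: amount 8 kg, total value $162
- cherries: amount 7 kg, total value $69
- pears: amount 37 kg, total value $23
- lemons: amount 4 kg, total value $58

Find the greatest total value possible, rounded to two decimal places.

Take in order of value per unit:
- apricots (162/8 per unit): all 8 → value 162, running total 162.00
- lemons (58/4 per unit): all 4 → value 58, running total 220.00
- cherries (69/7 per unit): all 7 → value 69, running total 289.00
- figs (24/4 per unit): all 4 → value 24, running total 313.00
- pears (23/37 per unit): 21 of 37 → value 21×23/37 = 13.0541, running total 326.05
Total 326.05.

326.05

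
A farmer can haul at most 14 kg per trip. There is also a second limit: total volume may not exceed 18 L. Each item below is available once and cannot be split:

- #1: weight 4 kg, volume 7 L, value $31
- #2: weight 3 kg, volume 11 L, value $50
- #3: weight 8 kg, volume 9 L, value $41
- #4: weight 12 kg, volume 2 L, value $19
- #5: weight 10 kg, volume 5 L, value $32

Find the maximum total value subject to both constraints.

$82

Feasible sets respecting both limits:
- #2+#5: weight 13, volume 16, value 82
- #1+#2: weight 7, volume 18, value 81
- #1+#3: weight 12, volume 16, value 72
Best: $82.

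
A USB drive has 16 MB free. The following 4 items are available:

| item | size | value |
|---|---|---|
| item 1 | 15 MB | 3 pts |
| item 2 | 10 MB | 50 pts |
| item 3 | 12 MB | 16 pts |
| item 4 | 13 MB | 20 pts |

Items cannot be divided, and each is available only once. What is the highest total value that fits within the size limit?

50 pts

Check high-value combinations within 16 MB:
- item 2: size 10, value 50
- item 4: size 13, value 20
- item 3: size 12, value 16
Best: 50 pts.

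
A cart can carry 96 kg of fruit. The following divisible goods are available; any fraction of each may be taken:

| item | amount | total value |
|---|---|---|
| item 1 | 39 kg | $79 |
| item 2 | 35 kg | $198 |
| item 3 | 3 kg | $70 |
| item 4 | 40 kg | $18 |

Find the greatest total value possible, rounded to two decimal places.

355.55

Take in order of value per unit:
- item 3 (70/3 per unit): all 3 → value 70, running total 70.00
- item 2 (198/35 per unit): all 35 → value 198, running total 268.00
- item 1 (79/39 per unit): all 39 → value 79, running total 347.00
- item 4 (18/40 per unit): 19 of 40 → value 19×18/40 = 8.5500, running total 355.55
Total 355.55.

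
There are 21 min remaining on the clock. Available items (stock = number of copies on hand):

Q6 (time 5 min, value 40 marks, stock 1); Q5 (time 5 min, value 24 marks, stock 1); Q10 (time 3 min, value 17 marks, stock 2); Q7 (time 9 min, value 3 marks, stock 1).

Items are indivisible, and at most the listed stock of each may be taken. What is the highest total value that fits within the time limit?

98 marks

Top feasible selections:
- 1×Q6 + 1×Q5 + 2×Q10: time 16, value 98
- 1×Q6 + 1×Q5 + 1×Q10: time 13, value 81
- 1×Q6 + 2×Q10 + 1×Q7: time 20, value 77
Best: 98 marks.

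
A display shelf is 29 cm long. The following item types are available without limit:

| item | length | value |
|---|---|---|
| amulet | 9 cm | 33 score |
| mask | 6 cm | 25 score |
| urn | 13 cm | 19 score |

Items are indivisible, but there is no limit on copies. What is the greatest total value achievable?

108 score

Best value-per-unit is mask at 25/6; filling with it alone gives 4×25 = 100.
Optimal mix: 1×amulet + 3×mask → length 27, value 108.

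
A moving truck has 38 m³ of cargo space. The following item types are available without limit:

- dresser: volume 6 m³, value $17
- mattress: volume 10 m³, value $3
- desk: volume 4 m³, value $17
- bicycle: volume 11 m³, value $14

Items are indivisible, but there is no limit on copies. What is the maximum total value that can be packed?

$153

Best value-per-unit is desk at 17/4; filling with it alone gives 9×17 = 153.
Optimal mix: 1×dresser + 8×desk → volume 38, value 153.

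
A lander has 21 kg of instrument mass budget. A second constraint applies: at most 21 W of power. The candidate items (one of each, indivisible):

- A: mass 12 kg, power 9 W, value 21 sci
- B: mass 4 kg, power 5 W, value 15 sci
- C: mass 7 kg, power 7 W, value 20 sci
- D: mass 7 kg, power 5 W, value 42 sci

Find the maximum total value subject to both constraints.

Feasible sets respecting both limits:
- B+C+D: mass 18, power 17, value 77
- A+D: mass 19, power 14, value 63
- C+D: mass 14, power 12, value 62
- B+D: mass 11, power 10, value 57
Best: 77 sci.

77 sci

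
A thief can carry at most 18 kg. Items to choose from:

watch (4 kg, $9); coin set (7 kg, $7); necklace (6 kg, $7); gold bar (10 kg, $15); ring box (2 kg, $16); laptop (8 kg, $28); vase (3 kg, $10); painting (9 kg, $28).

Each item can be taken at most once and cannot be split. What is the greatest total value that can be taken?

$63

This is a 0/1 knapsack; check combinations near the capacity.
- watch+ring box+laptop+vase: weight 4+2+8+3=17, value 9+16+28+10=63
- watch+ring box+vase+painting: weight 4+2+3+9=18, value 9+16+10+28=63
- laptop+painting: weight 8+9=17, value 28+28=56
- ring box+laptop+vase: weight 2+8+3=13, value 16+28+10=54
Best: $63.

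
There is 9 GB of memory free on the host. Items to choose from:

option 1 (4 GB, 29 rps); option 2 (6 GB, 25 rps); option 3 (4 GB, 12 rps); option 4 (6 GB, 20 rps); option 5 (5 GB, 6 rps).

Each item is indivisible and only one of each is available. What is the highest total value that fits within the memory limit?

Check high-value combinations within 9 GB:
- option 1+option 3: memory 4+4=8, value 29+12=41
- option 1+option 5: memory 4+5=9, value 29+6=35
- option 1: memory 4, value 29
- option 2: memory 6, value 25
Best: 41 rps.

41 rps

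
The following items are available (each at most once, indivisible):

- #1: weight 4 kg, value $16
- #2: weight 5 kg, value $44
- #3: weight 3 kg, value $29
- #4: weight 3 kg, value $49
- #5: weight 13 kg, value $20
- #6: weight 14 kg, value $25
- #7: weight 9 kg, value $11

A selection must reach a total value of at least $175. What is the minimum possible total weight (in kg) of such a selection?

42

Subsets with value ≥ 175, sorted by total weight:
- #1+#2+#3+#4+#5+#6: weight 42, value 183
- #2+#3+#4+#5+#6+#7: weight 47, value 178
- #1+#2+#3+#4+#5+#6+#7: weight 51, value 194
Minimum weight: 42 kg.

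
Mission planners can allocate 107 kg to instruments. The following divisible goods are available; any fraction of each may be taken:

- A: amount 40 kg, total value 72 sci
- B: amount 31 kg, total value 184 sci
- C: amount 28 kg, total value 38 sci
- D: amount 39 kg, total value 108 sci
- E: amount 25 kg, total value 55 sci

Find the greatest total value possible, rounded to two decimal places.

368.60

Take in order of value per unit:
- B (184/31 per unit): all 31 → value 184, running total 184.00
- D (108/39 per unit): all 39 → value 108, running total 292.00
- E (55/25 per unit): all 25 → value 55, running total 347.00
- A (72/40 per unit): 12 of 40 → value 12×72/40 = 21.6000, running total 368.60
Total 368.60.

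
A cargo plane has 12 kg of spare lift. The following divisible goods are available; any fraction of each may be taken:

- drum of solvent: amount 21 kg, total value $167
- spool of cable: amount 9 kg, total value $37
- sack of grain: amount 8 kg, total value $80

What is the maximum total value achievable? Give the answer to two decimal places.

Take in order of value per unit:
- sack of grain (80/8 per unit): all 8 → value 80, running total 80.00
- drum of solvent (167/21 per unit): 4 of 21 → value 4×167/21 = 31.8095, running total 111.81
Total 111.81.

111.81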